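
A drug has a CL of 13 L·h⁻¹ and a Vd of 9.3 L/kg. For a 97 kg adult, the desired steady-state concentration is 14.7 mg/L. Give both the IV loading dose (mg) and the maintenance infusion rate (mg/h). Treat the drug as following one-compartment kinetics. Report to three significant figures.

Vd(total) = 97 kg × 9.3 L/kg = 902.1 L
Loading dose = Vd × C = 902.1 × 14.7 = 13260 mg
Infusion rate = 13.00 L/h × 14.7 mg/L = 191.1 mg/h

(a) 13300 mg; (b) 191 mg/h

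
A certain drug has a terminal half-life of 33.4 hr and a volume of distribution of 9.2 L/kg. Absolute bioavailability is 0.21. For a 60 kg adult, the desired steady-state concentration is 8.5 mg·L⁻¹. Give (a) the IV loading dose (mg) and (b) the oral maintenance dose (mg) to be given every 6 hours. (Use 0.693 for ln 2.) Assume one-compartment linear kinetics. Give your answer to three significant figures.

Total Vd = 9.2 × 60 = 552.0 L
LD = Vd × C = 552.0 × 8.5 = 4692 mg
CL = 0.693 × Vd / t½ = 0.693 × 552.0 / 33.4 = 11.45 L/h
D = CL × Css × τ / F = 11.45 × 8.5 × 6 / 0.21 = 2781 mg

(a) 4690 mg; (b) 2780 mg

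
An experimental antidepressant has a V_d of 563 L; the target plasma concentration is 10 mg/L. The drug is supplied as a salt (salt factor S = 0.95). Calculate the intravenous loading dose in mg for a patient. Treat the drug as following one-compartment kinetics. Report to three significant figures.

5930 mg

The loading dose fills Vd to the target concentration.
LD = Vd × C / S = 563.0 × 10.00 / 0.95 = 5926 mg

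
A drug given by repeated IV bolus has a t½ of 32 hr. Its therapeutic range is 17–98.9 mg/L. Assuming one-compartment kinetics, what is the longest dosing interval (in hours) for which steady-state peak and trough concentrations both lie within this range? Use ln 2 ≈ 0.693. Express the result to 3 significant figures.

k = 0.693 / t½ = 0.693 / 32 = 0.02166 h⁻¹
Between IV bolus doses, concentration decays as C = C₀·e^(−kτ), so C_peak/C_trough = e^(kτ).
τ_max = ln(C_peak/C_trough) / k = ln(98.9/17) / 0.02166 = 1.761 / 0.02166 = 81.30 h

81.3 h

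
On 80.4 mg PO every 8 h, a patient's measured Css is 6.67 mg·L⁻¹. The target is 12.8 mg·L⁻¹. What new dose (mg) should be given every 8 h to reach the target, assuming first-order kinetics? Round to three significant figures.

154 mg

For first-order elimination, Css ∝ F·D/(CL·τ); F and CL are unchanged, so Css ∝ D/τ.
D₂ = D₁ × (Css,target / Css,current) = 80.4 × 12.8/6.67 = 154.3 mg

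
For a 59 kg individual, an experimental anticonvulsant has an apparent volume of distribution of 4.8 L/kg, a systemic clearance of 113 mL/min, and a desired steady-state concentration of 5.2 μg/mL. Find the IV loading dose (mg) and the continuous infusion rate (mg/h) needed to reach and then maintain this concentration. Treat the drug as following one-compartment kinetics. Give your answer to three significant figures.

(a) 1470 mg; (b) 35.3 mg/h

Vd(total) = 59 kg × 4.8 L/kg = 283.2 L
LD = Vd · C_target = 283.2 × 5.2 = 1473 mg
Convert clearance: 113 mL/min × 60 min/h ÷ 1000 mL/L = 6.780 L/h
Infusion rate = 6.780 L/h × 5.2 mg/L = 35.26 mg/h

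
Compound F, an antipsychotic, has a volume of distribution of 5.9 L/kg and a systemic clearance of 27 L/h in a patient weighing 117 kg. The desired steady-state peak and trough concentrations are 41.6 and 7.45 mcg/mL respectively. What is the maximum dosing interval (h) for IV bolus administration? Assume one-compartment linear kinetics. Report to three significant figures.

Vd = 5.9 L/kg × 117 kg = 690.3 L
k = CL / Vd = 27.00 / 690.3 = 0.03911 h⁻¹
Between IV bolus doses, concentration decays as C = C₀·e^(−kτ), so C_peak/C_trough = e^(kτ).
τ_max = ln(C_peak/C_trough) / k = ln(41.6/7.45) / 0.03911 = 1.720 / 0.03911 = 43.98 h

44.0 h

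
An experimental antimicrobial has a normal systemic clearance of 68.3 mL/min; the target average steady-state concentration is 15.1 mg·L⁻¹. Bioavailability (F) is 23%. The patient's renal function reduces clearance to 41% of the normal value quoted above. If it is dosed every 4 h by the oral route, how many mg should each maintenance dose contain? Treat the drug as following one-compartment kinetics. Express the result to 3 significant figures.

CL = 68.3 mL/min × 60/1000 = 4.098 L/h
Patient clearance = 0.41 × 4.098 = 1.680 L/h
D = CL × Css × τ / F = 1.680 × 15.1 × 4 / 0.23 = 441.2 mg

441 mg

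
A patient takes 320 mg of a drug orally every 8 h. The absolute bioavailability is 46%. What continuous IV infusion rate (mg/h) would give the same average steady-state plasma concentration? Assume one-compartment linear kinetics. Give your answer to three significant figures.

Equivalent systemic input: infusion rate = F·D/τ.
Rate = 0.46 × 320 / 8 = 18.40 mg/h

18.4 mg/h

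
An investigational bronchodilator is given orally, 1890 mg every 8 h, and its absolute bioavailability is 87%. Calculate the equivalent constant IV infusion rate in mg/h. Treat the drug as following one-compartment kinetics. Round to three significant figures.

206 mg/h

Equivalent systemic input: infusion rate = F·D/τ.
Rate = 0.87 × 1890 / 8 = 205.5 mg/h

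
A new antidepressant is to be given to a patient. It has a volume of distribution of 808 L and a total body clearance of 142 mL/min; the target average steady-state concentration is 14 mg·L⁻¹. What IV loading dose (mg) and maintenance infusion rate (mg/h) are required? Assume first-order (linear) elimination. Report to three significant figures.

Loading: fill Vd to C_target → 808.0 L × 14 mg/L = 11310 mg
Convert clearance: 142 mL/min × 60 min/h ÷ 1000 mL/L = 8.520 L/h
Maintenance: replace elimination → rate = CL × Css = 8.520 × 14 = 119.3 mg/h

(a) 11300 mg; (b) 119 mg/h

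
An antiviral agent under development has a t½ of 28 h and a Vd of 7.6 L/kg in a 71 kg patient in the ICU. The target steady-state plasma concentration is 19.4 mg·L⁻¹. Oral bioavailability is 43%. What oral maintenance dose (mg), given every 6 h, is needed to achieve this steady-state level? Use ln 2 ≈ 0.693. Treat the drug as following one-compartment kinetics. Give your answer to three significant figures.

Vd(total) = 71 kg × 7.6 L/kg = 539.6 L
k = 0.693/28 = 0.02475 h⁻¹, so CL = k·Vd = 0.02475 × 539.6 = 13.36 L/h
D = CL × Css × τ / F = 13.36 × 19.4 × 6 / 0.43 = 3617 mg

3620 mg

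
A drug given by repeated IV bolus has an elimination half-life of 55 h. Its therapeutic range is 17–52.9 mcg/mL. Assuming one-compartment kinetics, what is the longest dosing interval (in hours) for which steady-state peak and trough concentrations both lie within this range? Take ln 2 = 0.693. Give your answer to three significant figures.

k = 0.693 / t½ = 0.693 / 55 = 0.01260 h⁻¹
Between IV bolus doses, concentration decays as C = C₀·e^(−kτ), so C_peak/C_trough = e^(kτ).
τ_max = ln(C_peak/C_trough) / k = ln(52.9/17) / 0.01260 = 1.135 / 0.01260 = 90.08 h

90.1 h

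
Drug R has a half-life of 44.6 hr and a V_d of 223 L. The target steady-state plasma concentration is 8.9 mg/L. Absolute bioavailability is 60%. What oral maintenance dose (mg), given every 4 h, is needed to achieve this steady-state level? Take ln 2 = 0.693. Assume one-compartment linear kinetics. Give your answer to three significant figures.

CL = 0.693 × Vd / t½ = 0.693 × 223.0 / 44.6 = 3.465 L/h
D = CL × Css × τ / F = 3.465 × 8.9 × 4 / 0.6 = 205.6 mg

206 mg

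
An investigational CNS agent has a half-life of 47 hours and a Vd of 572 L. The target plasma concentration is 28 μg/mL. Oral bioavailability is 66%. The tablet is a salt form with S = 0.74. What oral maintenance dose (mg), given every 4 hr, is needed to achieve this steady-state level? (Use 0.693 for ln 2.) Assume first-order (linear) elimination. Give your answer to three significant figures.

k = 0.693/47 = 0.01474 h⁻¹, so CL = k·Vd = 0.01474 × 572.0 = 8.431 L/h
D = CL × Css × τ / F / S = 8.431 × 28 × 4 / 0.66 / 0.74 = 1933 mg

1930 mg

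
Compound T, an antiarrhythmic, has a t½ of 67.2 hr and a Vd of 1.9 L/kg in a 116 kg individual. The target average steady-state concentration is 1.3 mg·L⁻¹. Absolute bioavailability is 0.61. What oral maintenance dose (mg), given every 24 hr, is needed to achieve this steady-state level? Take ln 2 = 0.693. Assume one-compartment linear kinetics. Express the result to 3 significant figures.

116 mg

Vd = 1.9 L/kg × 116 kg = 220.4 L
CL = ln 2 · Vd / t½ = 0.693 × 220.4 / 67.2 = 2.273 L/h
D = CL × Css × τ / F = 2.273 × 1.3 × 24 / 0.61 = 116.3 mg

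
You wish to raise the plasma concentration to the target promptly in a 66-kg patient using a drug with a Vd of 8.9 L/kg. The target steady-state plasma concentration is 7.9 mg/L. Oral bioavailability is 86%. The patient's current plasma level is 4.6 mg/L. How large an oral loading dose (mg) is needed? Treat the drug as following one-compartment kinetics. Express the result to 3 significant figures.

Vd = 8.9 L/kg × 66 kg = 587.4 L
The loading dose fills Vd to the target concentration.
Concentration deficit ΔC = 7.9 − 4.6 = 3.300 mg/L
LD = Vd × ΔC / F = 587.4 × 3.300 / 0.86 = 2254 mg

2250 mg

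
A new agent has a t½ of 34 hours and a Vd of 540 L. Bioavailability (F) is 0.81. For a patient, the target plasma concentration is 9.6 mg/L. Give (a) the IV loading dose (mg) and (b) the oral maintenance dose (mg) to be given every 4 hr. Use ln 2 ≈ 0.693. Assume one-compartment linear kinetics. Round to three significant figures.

LD = Vd × C = 540.0 × 9.6 = 5184 mg
CL = 0.693 × Vd / t½ = 0.693 × 540.0 / 34 = 11.01 L/h
D = CL × Css × τ / F = 11.01 × 9.6 × 4 / 0.81 = 522.0 mg

(a) 5180 mg; (b) 522 mg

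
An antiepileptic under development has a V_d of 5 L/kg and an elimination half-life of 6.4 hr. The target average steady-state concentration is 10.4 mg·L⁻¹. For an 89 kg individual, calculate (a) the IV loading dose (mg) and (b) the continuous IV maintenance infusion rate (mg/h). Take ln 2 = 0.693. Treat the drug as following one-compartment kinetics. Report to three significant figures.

Total Vd = 5 × 89 = 445.0 L
LD = Vd × C = 445.0 × 10.4 = 4628 mg
CL = 0.693 × Vd / t½ = 0.693 × 445.0 / 6.4 = 48.19 L/h
Infusion rate = CL × Css = 48.19 × 10.4 = 501.2 mg/h

(a) 4630 mg; (b) 501 mg/h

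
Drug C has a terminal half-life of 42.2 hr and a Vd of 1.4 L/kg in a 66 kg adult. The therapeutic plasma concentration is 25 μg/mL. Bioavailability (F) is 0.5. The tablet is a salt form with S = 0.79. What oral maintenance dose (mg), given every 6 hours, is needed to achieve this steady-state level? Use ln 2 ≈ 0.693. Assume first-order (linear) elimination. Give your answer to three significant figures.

Total Vd = 1.4 × 66 = 92.40 L
CL = 0.693 × Vd / t½ = 0.693 × 92.40 / 42.2 = 1.517 L/h
D = CL × Css × τ / F / S = 1.517 × 25 × 6 / 0.5 / 0.79 = 576.1 mg

576 mg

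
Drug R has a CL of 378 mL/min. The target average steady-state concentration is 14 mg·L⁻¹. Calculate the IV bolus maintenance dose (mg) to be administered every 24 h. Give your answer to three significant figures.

CL = 378 mL/min × 60/1000 = 22.68 L/h
D = CL × Css × τ = 22.68 × 14 × 24 = 7620 mg

7620 mg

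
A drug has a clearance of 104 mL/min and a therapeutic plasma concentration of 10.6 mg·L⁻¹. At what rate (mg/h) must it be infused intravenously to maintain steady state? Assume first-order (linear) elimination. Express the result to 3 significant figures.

66.1 mg/h

Convert clearance: 104 mL/min × 60 min/h ÷ 1000 mL/L = 6.240 L/h
At steady state, infusion rate equals elimination rate: rate in = CL × Css.
Infusion rate = CL · Css = 6.240 L/h × 10.6 mg/L = 66.14 mg/h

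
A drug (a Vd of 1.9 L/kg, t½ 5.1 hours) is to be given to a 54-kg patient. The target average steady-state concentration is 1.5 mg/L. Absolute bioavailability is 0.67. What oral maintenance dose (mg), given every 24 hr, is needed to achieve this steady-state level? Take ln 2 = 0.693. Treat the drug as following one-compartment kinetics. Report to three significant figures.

749 mg

Vd = 1.9 L/kg × 54 kg = 102.6 L
k = 0.693/5.1 = 0.1359 h⁻¹, so CL = k·Vd = 0.1359 × 102.6 = 13.94 L/h
D = CL × Css × τ / F = 13.94 × 1.5 × 24 / 0.67 = 749.0 mg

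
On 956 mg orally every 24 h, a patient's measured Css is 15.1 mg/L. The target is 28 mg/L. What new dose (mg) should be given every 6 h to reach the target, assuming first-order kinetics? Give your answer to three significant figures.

443 mg

With linear kinetics, Css is proportional to dose rate (D/τ) at fixed clearance.
D₂ = D₁ × (Css,target / Css,current) × (τ₂/τ₁) = 956 × (28/15.1) × (6/24) = 443.2 mg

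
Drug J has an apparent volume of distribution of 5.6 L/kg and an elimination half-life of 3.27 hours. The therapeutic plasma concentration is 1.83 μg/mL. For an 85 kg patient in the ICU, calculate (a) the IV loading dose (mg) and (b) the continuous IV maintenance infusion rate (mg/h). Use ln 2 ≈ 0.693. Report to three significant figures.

Vd = 5.6 L/kg × 85 kg = 476.0 L
LD = Vd × C = 476.0 × 1.83 = 871.1 mg
CL = 0.693 × Vd / t½ = 0.693 × 476.0 / 3.27 = 100.9 L/h
Infusion rate = CL × Css = 100.9 × 1.83 = 184.6 mg/h

(a) 871 mg; (b) 185 mg/h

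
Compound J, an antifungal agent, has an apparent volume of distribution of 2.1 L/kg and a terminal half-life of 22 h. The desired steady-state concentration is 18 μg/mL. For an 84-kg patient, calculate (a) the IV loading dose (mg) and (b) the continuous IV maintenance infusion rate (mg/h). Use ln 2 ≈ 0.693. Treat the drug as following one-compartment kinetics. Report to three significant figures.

Total Vd = 2.1 × 84 = 176.4 L
LD = Vd × C = 176.4 × 18 = 3175 mg
CL = 0.693 × Vd / t½ = 0.693 × 176.4 / 22 = 5.557 L/h
Infusion rate = CL × Css = 5.557 × 18 = 100.0 mg/h

(a) 3180 mg; (b) 100 mg/h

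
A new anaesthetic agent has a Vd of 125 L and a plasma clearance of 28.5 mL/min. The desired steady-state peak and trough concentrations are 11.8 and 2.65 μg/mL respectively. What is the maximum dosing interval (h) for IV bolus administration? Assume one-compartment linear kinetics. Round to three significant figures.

109 h

CL = 28.5 mL/min × 60/1000 = 1.710 L/h
k = CL / Vd = 1.710 / 125.0 = 0.01368 h⁻¹
Between IV bolus doses, concentration decays as C = C₀·e^(−kτ), so C_peak/C_trough = e^(kτ).
τ_max = ln(C_peak/C_trough) / k = ln(11.8/2.65) / 0.01368 = 1.494 / 0.01368 = 109.2 h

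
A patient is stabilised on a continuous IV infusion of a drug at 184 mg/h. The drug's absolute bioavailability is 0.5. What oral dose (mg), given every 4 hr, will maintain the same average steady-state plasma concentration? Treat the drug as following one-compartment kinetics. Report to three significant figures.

1470 mg

To maintain the same Css, the systemic dosing rate must be unchanged: F·D/τ = infusion rate.
D = rate × τ / F = 184 × 4 / 0.5 = 1472 mg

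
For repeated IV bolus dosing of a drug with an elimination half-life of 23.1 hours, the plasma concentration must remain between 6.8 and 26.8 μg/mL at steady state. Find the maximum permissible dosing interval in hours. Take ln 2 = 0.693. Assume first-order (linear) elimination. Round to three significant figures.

45.7 h

k = 0.693 / t½ = 0.693 / 23.1 = 0.03000 h⁻¹
Between IV bolus doses, concentration decays as C = C₀·e^(−kτ), so C_peak/C_trough = e^(kτ).
τ_max = ln(C_peak/C_trough) / k = ln(26.8/6.8) / 0.03000 = 1.371 / 0.03000 = 45.70 h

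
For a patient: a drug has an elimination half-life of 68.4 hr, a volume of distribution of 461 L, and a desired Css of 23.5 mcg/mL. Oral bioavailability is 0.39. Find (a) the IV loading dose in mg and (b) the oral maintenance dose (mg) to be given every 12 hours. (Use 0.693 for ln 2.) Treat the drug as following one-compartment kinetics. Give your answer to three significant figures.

LD = Vd × C = 461.0 × 23.5 = 10830 mg
CL = 0.693 × Vd / t½ = 0.693 × 461.0 / 68.4 = 4.671 L/h
D = CL × Css × τ / F = 4.671 × 23.5 × 12 / 0.39 = 3377 mg

(a) 10800 mg; (b) 3380 mg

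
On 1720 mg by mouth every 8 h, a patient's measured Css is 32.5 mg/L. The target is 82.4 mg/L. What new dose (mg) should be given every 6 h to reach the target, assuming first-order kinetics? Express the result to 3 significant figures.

With linear kinetics, Css is proportional to dose rate (D/τ) at fixed clearance.
D₂ = D₁ × (Css,target / Css,current) × (τ₂/τ₁) = 1720 × (82.4/32.5) × (6/8) = 3271 mg

3270 mg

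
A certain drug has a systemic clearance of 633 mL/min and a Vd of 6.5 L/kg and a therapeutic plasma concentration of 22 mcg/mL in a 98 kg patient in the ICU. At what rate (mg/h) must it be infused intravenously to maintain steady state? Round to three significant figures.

836 mg/h

CL = 633 mL/min × 60/1000 = 37.98 L/h
At steady state, infusion rate equals elimination rate: rate in = CL × Css.
Rate = CL × Css = 37.98 × 22 = 835.6 mg/h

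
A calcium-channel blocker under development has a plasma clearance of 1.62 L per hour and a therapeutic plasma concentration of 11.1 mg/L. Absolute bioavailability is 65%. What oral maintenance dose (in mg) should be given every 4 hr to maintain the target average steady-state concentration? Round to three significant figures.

111 mg

At steady state, dose per interval replaces the amount cleared in that interval: F·D/τ = CL·Css.
D = CL × Css × τ / F = 1.620 × 11.1 × 4 / 0.65 = 110.7 mg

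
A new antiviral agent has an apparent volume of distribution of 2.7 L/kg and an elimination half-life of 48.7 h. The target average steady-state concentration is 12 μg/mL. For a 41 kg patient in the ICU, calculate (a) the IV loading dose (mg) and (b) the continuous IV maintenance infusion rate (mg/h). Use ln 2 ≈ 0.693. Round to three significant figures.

Vd = 2.7 L/kg × 41 kg = 110.7 L
LD = Vd × C = 110.7 × 12 = 1328 mg
CL = 0.693 × Vd / t½ = 0.693 × 110.7 / 48.7 = 1.575 L/h
Infusion rate = CL × Css = 1.575 × 12 = 18.90 mg/h

(a) 1330 mg; (b) 18.9 mg/h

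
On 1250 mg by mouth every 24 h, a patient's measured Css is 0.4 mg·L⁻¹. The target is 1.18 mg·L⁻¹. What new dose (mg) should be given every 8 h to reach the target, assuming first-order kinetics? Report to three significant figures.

1230 mg

For first-order elimination, Css ∝ F·D/(CL·τ); F and CL are unchanged, so Css ∝ D/τ.
D₂ = D₁ × (Css,target / Css,current) × (τ₂/τ₁) = 1250 × (1.18/0.4) × (8/24) = 1229 mg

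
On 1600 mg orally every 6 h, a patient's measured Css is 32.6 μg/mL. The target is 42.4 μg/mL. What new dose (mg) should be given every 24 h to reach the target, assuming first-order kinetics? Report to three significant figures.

8320 mg

For first-order elimination, Css ∝ F·D/(CL·τ); F and CL are unchanged, so Css ∝ D/τ.
D₂ = D₁ × (Css,target / Css,current) × (τ₂/τ₁) = 1600 × (42.4/32.6) × (24/6) = 8324 mg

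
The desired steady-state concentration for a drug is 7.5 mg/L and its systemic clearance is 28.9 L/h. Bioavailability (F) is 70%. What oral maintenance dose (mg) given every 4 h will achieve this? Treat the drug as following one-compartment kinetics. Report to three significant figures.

1240 mg

At steady state, dose per interval replaces the amount cleared in that interval: F·D/τ = CL·Css.
D = CL × Css × τ / F = 28.90 × 7.5 × 4 / 0.7 = 1239 mg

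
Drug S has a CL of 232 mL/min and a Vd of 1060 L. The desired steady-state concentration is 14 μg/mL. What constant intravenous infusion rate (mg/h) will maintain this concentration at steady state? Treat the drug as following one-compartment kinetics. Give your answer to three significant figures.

Convert clearance: 232 mL/min × 60 min/h ÷ 1000 mL/L = 13.92 L/h
Maintenance depends on clearance, not Vd — rate in must match rate out.
Infusion rate = CL · Css = 13.92 L/h × 14 mg/L = 194.9 mg/h

195 mg/h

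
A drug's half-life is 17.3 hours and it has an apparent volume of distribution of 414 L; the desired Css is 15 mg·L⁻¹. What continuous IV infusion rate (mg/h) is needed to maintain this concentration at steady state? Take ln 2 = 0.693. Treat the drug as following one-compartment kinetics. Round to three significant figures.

k = 0.693/17.3 = 0.04006 h⁻¹, so CL = k·Vd = 0.04006 × 414.0 = 16.58 L/h
Infusion rate = CL × Css = 16.58 × 15 = 248.7 mg/h

249 mg/h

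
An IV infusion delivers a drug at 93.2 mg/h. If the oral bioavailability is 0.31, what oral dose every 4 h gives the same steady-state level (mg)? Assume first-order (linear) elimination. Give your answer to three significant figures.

To maintain the same Css, the systemic dosing rate must be unchanged: F·D/τ = infusion rate.
D = rate × τ / F = 93.2 × 4 / 0.31 = 1203 mg

1200 mg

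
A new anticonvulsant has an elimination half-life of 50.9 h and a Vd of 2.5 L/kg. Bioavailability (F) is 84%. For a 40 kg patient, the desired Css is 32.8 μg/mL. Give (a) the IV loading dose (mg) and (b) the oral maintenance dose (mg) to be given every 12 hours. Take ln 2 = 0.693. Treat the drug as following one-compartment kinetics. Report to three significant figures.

Vd(total) = 40 kg × 2.5 L/kg = 100.0 L
LD = Vd × C = 100.0 × 32.8 = 3280 mg
CL = 0.693 × Vd / t½ = 0.693 × 100.0 / 50.9 = 1.361 L/h
D = CL × Css × τ / F = 1.361 × 32.8 × 12 / 0.84 = 637.7 mg

(a) 3280 mg; (b) 638 mg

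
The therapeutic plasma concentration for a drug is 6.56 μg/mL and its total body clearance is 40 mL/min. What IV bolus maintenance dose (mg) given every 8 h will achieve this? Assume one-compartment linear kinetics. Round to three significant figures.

CL = 40 mL/min × 60/1000 = 2.400 L/h
D = CL × Css × τ = 2.400 × 6.56 × 8 = 126.0 mg

126 mg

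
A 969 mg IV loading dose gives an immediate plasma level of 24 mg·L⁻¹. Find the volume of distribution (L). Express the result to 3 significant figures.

Immediately after an IV bolus, C₀ = Dose / Vd, so Vd = Dose / C₀.
Vd = 969 / 24 = 40.38 L

40.4 L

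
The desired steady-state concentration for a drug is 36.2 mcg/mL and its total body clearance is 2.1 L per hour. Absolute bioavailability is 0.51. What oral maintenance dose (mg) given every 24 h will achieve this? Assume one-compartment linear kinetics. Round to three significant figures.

3580 mg

D = CL × Css × τ / F = 2.100 × 36.2 × 24 / 0.51 = 3577 mg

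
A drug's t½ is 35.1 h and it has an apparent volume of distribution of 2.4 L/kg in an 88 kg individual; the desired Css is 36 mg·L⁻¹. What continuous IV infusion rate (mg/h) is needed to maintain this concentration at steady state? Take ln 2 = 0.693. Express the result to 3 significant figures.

Vd(total) = 88 kg × 2.4 L/kg = 211.2 L
k = 0.693/35.1 = 0.01974 h⁻¹, so CL = k·Vd = 0.01974 × 211.2 = 4.169 L/h
Infusion rate = CL × Css = 4.169 × 36 = 150.1 mg/h

150 mg/h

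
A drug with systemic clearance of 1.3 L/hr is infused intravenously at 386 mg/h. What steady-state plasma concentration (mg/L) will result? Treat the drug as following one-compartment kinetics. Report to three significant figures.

297 mg/L

Css = rate / CL = 386 / 1.300 = 296.9 mg/L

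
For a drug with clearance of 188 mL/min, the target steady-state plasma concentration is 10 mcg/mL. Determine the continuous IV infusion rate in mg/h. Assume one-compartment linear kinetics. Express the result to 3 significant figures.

113 mg/h

Convert clearance: 188 mL/min × 60 min/h ÷ 1000 mL/L = 11.28 L/h
At steady state, infusion rate equals elimination rate: rate in = CL × Css.
R₀ = 11.28 × 10 = 112.8 mg/h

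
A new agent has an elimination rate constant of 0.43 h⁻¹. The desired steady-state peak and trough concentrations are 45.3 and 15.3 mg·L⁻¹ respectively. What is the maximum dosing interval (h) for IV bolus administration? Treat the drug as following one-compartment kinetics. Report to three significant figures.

2.52 h

Between IV bolus doses, concentration decays as C = C₀·e^(−kτ), so C_peak/C_trough = e^(kτ).
τ_max = ln(C_peak/C_trough) / k = ln(45.3/15.3) / 0.4300 = 1.085 / 0.4300 = 2.523 h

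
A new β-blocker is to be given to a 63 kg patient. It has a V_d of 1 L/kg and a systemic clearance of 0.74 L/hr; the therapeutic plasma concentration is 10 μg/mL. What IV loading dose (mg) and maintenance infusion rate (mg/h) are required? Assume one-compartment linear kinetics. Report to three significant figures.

Vd = 1 L/kg × 63 kg = 63.00 L
LD = Vd · C_target = 63.00 × 10 = 630.0 mg
Infusion rate = 0.7400 L/h × 10 mg/L = 7.400 mg/h

(a) 630 mg; (b) 7.40 mg/h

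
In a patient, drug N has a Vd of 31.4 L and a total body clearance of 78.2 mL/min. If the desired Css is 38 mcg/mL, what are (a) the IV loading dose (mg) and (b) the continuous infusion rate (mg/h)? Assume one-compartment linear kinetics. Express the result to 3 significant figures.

Loading: fill Vd to C_target → 31.40 L × 38 mg/L = 1193 mg
CL = 78.2 mL/min × 60/1000 = 4.692 L/h
Maintenance infusion rate = CL × Css = 4.692 × 38 = 178.3 mg/h

(a) 1190 mg; (b) 178 mg/h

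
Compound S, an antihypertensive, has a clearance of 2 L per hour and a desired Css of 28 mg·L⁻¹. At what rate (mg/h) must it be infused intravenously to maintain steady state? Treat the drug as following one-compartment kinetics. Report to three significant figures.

R₀ = 2.000 × 28 = 56.00 mg/h

56.0 mg/h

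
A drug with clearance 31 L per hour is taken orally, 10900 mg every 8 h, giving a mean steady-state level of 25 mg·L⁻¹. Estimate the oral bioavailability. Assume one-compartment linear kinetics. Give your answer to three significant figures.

0.569

F·D/τ = CL·Css at steady state → F = CL·Css·τ / D.
F = 31 × 25 × 8 / 10900 = 0.569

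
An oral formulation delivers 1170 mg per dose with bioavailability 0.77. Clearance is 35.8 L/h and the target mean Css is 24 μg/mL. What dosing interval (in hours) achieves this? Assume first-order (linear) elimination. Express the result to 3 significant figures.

1.05 h

F·D/τ = CL·Css → τ = F·D / (CL·Css).
τ = 0.77 × 1170 / (35.8 × 24) = 1.049 h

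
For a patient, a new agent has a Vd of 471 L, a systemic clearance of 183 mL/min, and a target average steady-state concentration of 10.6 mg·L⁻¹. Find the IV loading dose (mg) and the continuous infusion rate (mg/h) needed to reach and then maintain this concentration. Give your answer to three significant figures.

(a) 4990 mg; (b) 116 mg/h

LD = Vd · C_target = 471.0 × 10.6 = 4993 mg
Convert clearance: 183 mL/min × 60 min/h ÷ 1000 mL/L = 10.98 L/h
Maintenance infusion rate = CL × Css = 10.98 × 10.6 = 116.4 mg/h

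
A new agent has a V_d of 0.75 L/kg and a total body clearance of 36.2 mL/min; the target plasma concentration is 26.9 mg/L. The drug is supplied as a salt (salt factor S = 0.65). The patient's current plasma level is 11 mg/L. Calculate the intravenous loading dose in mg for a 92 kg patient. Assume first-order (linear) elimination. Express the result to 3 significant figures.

1690 mg

Total Vd = 0.75 × 92 = 69.00 L
Loading dose depends on Vd (not clearance): it fills the distribution volume.
Concentration deficit ΔC = 26.9 − 11 = 15.90 mg/L
LD = Vd × ΔC / S = 69.00 × 15.90 / 0.65 = 1688 mg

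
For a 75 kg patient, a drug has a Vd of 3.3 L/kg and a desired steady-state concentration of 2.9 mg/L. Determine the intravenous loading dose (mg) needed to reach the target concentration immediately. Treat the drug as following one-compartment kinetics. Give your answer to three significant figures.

Vd = 3.3 L/kg × 75 kg = 247.5 L
LD = Vd × C = 247.5 × 2.900 = 717.8 mg

718 mg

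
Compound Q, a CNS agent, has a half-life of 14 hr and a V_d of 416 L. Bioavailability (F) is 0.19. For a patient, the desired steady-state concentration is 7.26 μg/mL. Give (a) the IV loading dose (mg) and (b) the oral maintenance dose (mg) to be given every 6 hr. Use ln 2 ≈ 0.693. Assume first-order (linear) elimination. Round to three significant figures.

LD = Vd × C = 416.0 × 7.26 = 3020 mg
CL = 0.693 × Vd / t½ = 0.693 × 416.0 / 14 = 20.59 L/h
D = CL × Css × τ / F = 20.59 × 7.26 × 6 / 0.19 = 4721 mg

(a) 3020 mg; (b) 4720 mg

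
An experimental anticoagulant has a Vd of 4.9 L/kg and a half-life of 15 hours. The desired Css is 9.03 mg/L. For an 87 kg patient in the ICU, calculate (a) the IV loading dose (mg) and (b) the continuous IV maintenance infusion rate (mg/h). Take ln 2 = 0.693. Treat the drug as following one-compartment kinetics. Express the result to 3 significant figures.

Total Vd = 4.9 × 87 = 426.3 L
LD = Vd × C = 426.3 × 9.03 = 3849 mg
CL = 0.693 × Vd / t½ = 0.693 × 426.3 / 15 = 19.70 L/h
Infusion rate = CL × Css = 19.70 × 9.03 = 177.9 mg/h

(a) 3850 mg; (b) 178 mg/h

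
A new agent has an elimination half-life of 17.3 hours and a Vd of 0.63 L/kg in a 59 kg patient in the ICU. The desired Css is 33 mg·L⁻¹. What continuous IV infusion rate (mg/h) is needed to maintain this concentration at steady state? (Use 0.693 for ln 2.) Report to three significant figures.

Vd(total) = 59 kg × 0.63 L/kg = 37.17 L
k = 0.693/17.3 = 0.04006 h⁻¹, so CL = k·Vd = 0.04006 × 37.17 = 1.489 L/h
Infusion rate = CL × Css = 1.489 × 33 = 49.14 mg/h

49.1 mg/h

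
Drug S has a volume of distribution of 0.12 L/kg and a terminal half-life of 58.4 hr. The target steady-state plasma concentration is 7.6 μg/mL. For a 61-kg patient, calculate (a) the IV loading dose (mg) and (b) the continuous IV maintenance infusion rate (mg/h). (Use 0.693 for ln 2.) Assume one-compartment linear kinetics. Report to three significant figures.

(a) 55.6 mg; (b) 0.660 mg/h

Total Vd = 0.12 × 61 = 7.320 L
LD = Vd × C = 7.320 × 7.6 = 55.63 mg
CL = 0.693 × Vd / t½ = 0.693 × 7.320 / 58.4 = 0.08686 L/h
Infusion rate = CL × Css = 0.08686 × 7.6 = 0.6601 mg/h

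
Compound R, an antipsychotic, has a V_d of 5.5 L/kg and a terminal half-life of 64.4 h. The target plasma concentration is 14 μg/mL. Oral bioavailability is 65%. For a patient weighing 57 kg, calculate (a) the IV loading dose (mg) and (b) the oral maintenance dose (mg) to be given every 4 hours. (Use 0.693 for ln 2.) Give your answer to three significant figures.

(a) 4390 mg; (b) 291 mg

Total Vd = 5.5 × 57 = 313.5 L
LD = Vd × C = 313.5 × 14 = 4389 mg
CL = 0.693 × Vd / t½ = 0.693 × 313.5 / 64.4 = 3.374 L/h
D = CL × Css × τ / F = 3.374 × 14 × 4 / 0.65 = 290.7 mg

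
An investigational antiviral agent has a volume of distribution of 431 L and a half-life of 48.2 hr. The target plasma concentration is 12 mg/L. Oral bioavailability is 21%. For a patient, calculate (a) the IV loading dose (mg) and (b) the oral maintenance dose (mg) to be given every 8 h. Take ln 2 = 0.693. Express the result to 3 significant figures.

(a) 5170 mg; (b) 2830 mg

LD = Vd × C = 431.0 × 12 = 5172 mg
CL = 0.693 × Vd / t½ = 0.693 × 431.0 / 48.2 = 6.197 L/h
D = CL × Css × τ / F = 6.197 × 12 × 8 / 0.21 = 2833 mg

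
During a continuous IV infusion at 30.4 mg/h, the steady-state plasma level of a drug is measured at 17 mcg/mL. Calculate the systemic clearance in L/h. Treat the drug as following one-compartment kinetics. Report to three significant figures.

At steady state, infusion rate = CL × Css, so CL = rate / Css.
CL = 30.4 / 17 = 1.788 L/h

1.79 L/h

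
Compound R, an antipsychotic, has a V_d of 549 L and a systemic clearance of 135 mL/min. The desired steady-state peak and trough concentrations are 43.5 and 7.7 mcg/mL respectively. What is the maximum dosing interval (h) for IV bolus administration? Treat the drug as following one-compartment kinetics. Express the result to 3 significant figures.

117 h

CL = 135 mL/min = 135 × 0.06 = 8.100 L/h
k = CL / Vd = 8.100 / 549.0 = 0.01475 h⁻¹
Between IV bolus doses, concentration decays as C = C₀·e^(−kτ), so C_peak/C_trough = e^(kτ).
τ_max = ln(C_peak/C_trough) / k = ln(43.5/7.7) / 0.01475 = 1.732 / 0.01475 = 117.4 h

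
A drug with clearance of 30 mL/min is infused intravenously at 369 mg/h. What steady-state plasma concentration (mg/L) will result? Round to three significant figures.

Convert clearance: 30 mL/min × 60 min/h ÷ 1000 mL/L = 1.800 L/h
Css = rate / CL = 369 / 1.800 = 205.0 mg/L

205 mg/L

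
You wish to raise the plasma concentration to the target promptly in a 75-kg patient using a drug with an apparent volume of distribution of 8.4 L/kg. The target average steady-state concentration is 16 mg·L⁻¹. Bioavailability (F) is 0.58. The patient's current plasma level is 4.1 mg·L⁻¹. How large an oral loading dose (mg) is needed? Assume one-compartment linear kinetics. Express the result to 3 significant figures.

Vd = 8.4 L/kg × 75 kg = 630.0 L
The loading dose fills Vd to the target concentration.
Concentration deficit ΔC = 16 − 4.1 = 11.90 mg/L
LD = Vd × ΔC / F = 630.0 × 11.90 / 0.58 = 12930 mg

12900 mg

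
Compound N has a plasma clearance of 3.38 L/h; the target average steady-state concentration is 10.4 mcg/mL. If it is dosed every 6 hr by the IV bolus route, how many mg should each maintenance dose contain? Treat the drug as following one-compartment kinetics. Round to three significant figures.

D = CL × Css × τ = 3.380 × 10.4 × 6 = 210.9 mg

211 mg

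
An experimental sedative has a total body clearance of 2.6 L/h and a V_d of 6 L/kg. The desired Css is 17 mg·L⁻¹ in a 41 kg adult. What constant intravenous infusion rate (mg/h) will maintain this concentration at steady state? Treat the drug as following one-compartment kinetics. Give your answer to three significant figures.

Maintenance depends on clearance, not Vd — rate in must match rate out.
R₀ = 2.600 × 17 = 44.20 mg/h

44.2 mg/h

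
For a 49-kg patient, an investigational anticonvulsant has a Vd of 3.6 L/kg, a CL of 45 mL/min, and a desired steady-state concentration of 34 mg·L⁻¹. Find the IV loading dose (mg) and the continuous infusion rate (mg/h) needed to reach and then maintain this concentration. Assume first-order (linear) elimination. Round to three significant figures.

Vd = 3.6 L/kg × 49 kg = 176.4 L
Loading: fill Vd to C_target → 176.4 L × 34 mg/L = 5998 mg
Convert clearance: 45 mL/min × 60 min/h ÷ 1000 mL/L = 2.700 L/h
Infusion rate = 2.700 L/h × 34 mg/L = 91.80 mg/h

(a) 6000 mg; (b) 91.8 mg/h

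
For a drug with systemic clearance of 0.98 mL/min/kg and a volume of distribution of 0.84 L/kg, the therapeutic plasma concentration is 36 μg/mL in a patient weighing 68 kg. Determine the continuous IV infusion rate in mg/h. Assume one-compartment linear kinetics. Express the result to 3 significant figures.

CL = 0.98 mL/min/kg × 68 kg = 66.64 mL/min = 66.64 × 60/1000 = 3.998 L/h
R₀ = 3.998 × 36 = 143.9 mg/h

144 mg/h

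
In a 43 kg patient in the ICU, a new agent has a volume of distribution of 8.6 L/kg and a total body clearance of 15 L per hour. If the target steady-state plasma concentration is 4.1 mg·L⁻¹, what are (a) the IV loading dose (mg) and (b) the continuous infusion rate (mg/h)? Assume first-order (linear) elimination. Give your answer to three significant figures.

(a) 1520 mg; (b) 61.5 mg/h

Total Vd = 8.6 × 43 = 369.8 L
LD = Vd · C_target = 369.8 × 4.1 = 1516 mg
Infusion rate = 15.00 L/h × 4.1 mg/L = 61.50 mg/h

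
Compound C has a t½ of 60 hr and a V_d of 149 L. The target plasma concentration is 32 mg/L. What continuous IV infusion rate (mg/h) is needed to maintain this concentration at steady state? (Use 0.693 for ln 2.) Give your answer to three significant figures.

55.1 mg/h

k = 0.693/60 = 0.01155 h⁻¹, so CL = k·Vd = 0.01155 × 149.0 = 1.721 L/h
Infusion rate = CL × Css = 1.721 × 32 = 55.07 mg/h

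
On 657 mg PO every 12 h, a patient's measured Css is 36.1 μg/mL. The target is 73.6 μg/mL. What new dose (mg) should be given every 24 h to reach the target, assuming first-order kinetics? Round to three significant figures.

2680 mg

With linear kinetics, Css is proportional to dose rate (D/τ) at fixed clearance.
D₂ = D₁ × (Css,target / Css,current) × (τ₂/τ₁) = 657 × (73.6/36.1) × (24/12) = 2679 mg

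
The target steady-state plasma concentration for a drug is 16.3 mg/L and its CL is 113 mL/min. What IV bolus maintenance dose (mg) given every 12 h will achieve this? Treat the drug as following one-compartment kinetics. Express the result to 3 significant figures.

CL = 113 mL/min = 113 × 0.06 = 6.780 L/h
D = CL × Css × τ = 6.780 × 16.3 × 12 = 1326 mg

1330 mg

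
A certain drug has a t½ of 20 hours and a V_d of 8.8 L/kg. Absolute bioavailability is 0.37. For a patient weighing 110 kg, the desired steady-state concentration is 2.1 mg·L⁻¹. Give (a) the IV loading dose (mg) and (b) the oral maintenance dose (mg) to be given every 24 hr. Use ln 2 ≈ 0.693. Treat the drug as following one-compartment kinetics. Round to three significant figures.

(a) 2030 mg; (b) 4570 mg

Vd(total) = 110 kg × 8.8 L/kg = 968.0 L
LD = Vd × C = 968.0 × 2.1 = 2033 mg
CL = 0.693 × Vd / t½ = 0.693 × 968.0 / 20 = 33.54 L/h
D = CL × Css × τ / F = 33.54 × 2.1 × 24 / 0.37 = 4569 mg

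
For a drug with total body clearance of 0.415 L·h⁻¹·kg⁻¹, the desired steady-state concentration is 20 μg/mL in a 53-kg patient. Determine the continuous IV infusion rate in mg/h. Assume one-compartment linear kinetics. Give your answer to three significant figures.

CL = 0.415 L·h⁻¹·kg⁻¹ × 53 kg = 22.00 L/h
Infusion rate = CL · Css = 22.00 L/h × 20 mg/L = 440.0 mg/h

440 mg/h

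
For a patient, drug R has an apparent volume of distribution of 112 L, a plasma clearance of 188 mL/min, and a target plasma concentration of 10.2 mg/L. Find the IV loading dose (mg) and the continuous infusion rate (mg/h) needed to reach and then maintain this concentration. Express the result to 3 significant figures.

(a) 1140 mg; (b) 115 mg/h

Loading dose = Vd × C = 112.0 × 10.2 = 1142 mg
Convert clearance: 188 mL/min × 60 min/h ÷ 1000 mL/L = 11.28 L/h
Infusion rate = 11.28 L/h × 10.2 mg/L = 115.1 mg/h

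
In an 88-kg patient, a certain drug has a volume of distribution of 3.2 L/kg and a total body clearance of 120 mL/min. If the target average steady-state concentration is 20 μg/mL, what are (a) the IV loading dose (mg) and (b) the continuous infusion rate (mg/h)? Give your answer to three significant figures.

Total Vd = 3.2 × 88 = 281.6 L
LD = Vd · C_target = 281.6 × 20 = 5632 mg
Convert clearance: 120 mL/min × 60 min/h ÷ 1000 mL/L = 7.200 L/h
Maintenance: replace elimination → rate = CL × Css = 7.200 × 20 = 144.0 mg/h

(a) 5630 mg; (b) 144 mg/h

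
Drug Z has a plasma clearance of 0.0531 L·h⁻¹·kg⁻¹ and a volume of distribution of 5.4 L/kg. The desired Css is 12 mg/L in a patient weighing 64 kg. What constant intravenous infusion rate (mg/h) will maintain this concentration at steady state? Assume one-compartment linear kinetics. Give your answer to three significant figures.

40.8 mg/h

CL = 0.0531 L·h⁻¹·kg⁻¹ × 64 kg = 3.398 L/h
Vd does not affect the maintenance rate; only clearance governs steady-state input.
Rate = CL × Css = 3.398 × 12 = 40.78 mg/h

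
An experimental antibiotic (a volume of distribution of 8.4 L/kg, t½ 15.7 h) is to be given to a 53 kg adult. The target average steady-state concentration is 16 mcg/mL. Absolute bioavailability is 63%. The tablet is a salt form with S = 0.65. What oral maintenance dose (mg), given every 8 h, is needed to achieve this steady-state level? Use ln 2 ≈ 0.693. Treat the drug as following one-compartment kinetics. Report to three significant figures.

Vd(total) = 53 kg × 8.4 L/kg = 445.2 L
CL = ln 2 · Vd / t½ = 0.693 × 445.2 / 15.7 = 19.65 L/h
D = CL × Css × τ / F / S = 19.65 × 16 × 8 / 0.63 / 0.65 = 6142 mg

6140 mg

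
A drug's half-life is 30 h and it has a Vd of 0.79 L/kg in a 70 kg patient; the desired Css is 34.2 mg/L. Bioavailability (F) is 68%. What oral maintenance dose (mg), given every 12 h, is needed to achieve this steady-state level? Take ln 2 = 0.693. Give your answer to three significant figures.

771 mg

Vd = 0.79 L/kg × 70 kg = 55.30 L
CL = ln 2 · Vd / t½ = 0.693 × 55.30 / 30 = 1.277 L/h
D = CL × Css × τ / F = 1.277 × 34.2 × 12 / 0.68 = 770.7 mg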